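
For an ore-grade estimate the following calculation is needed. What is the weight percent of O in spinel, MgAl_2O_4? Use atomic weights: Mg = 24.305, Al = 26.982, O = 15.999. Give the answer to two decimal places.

M(MgAl_2O_4) = 142.265 g/mol.
O contributes 4 × 15.999 = 63.996 g per mole.
63.996/142.265 = 0.4498 → 44.98%.

44.98 wt%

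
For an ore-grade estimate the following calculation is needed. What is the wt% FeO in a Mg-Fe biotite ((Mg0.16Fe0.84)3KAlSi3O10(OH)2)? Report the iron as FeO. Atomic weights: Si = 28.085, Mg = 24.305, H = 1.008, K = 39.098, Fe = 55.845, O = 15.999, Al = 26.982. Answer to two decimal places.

Molar mass of (Mg0.16Fe0.84)3KAlSi3O10(OH)2 = 0.48×24.305 + 2.52×55.845 + 1×39.098 + 1×26.982 + 3×28.085 + 12×15.999 + 2×1.008 = 496.735 g/mol.
Each formula unit contains 2.52 Fe, equivalent to 2.52/1 = 2.5200 mol FeO.
M(FeO) = 1×55.845 + 1×15.999 = 71.844 g/mol.
Mass of FeO per formula unit = 2.5200 × 71.844 = 181.047 g.
FeO wt% = 181.047 / 496.735 × 100 = 36.45%.

36.45 wt%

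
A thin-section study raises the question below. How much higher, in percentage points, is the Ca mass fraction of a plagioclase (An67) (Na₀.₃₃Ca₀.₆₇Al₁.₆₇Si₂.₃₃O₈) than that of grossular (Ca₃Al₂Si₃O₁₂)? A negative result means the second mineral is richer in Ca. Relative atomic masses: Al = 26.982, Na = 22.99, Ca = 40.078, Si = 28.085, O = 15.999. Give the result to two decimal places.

First mineral: 26.852 g Ca in 272.929 g formula = 9.84 wt% Ca.
Second mineral: 120.234 g Ca in 450.441 g formula = 26.69 wt% Ca.
9.84% − 26.69% gives a difference of -16.85 percentage points.

-16.85 percentage points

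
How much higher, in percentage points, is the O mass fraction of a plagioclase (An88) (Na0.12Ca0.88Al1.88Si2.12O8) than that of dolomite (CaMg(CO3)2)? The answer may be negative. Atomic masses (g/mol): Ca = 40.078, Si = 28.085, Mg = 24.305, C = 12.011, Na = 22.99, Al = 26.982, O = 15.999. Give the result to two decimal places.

First mineral: 127.992 g O in 276.286 g formula = 46.33 wt% O.
Second mineral: 95.994 g O in 184.399 g formula = 52.06 wt% O.
46.33% − 52.06% gives a difference of -5.73 percentage points.

-5.73 percentage points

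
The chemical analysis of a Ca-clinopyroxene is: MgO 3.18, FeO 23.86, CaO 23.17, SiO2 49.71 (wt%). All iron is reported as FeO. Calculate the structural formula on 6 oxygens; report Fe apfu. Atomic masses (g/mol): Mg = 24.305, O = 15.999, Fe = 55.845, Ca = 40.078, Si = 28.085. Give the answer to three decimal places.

0.804 Fe apfu

MgO (M=40.304): mol = 0.07890; Mg = 0.07890, O = 0.07890.
FeO (M=71.844): mol = 0.33211; Fe = 0.33211, O = 0.33211.
CaO (M=56.077): mol = 0.41318; Ca = 0.41318, O = 0.41318.
SiO2 (M=60.083): mol = 0.82736; Si = 0.82736, O = 1.65472.
ΣO = 2.47891; factor = 6/ΣO = 2.42042.
Fe apfu = 0.33211 × 2.42042 = 0.804.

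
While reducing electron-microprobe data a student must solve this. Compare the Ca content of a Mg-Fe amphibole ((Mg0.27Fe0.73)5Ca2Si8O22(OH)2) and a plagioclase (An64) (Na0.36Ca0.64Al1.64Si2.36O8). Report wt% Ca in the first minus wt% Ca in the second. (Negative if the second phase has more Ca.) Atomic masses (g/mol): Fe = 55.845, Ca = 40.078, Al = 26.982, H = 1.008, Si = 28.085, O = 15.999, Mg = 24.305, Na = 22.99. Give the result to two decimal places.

M((Mg0.27Fe0.73)5Ca2Si8O22(OH)2) = 927.474 g/mol, so wt% Ca = 80.156/927.474 × 100 = 8.64%.
M(Na0.36Ca0.64Al1.64Si2.36O8) = 272.449 g/mol, so wt% Ca = 25.650/272.449 × 100 = 9.41%.
8.64 − 9.41 = -0.77 pp.

-0.77 percentage points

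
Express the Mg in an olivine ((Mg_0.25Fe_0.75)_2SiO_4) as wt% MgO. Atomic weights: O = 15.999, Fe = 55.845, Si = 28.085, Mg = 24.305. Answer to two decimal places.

10.72 wt%

Formula mass = 188.001 g/mol.
0.50 Mg → 0.5000 mol MgO per formula unit; M(MgO) = 40.304, so MgO mass = 20.152 g.
20.152/188.001 × 100 = 10.72 wt%.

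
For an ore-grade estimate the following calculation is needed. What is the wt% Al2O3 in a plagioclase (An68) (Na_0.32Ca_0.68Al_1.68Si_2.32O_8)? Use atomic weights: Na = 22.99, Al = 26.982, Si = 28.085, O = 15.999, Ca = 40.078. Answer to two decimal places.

31.36 wt%

Formula mass = 273.089 g/mol.
1.68 Al → 0.8400 mol Al2O3 per formula unit; M(Al2O3) = 101.961, so Al2O3 mass = 85.647 g.
85.647/273.089 × 100 = 31.36 wt%.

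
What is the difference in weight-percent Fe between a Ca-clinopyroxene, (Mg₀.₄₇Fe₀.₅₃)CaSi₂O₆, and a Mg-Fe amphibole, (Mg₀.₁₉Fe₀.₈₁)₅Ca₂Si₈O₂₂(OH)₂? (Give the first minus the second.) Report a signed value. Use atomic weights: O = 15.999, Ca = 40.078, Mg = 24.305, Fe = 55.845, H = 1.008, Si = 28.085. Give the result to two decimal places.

M((Mg₀.₄₇Fe₀.₅₃)CaSi₂O₆) = 233.263 g/mol, so wt% Fe = 29.598/233.263 × 100 = 12.69%.
M((Mg₀.₁₉Fe₀.₈₁)₅Ca₂Si₈O₂₂(OH)₂) = 940.090 g/mol, so wt% Fe = 226.172/940.090 × 100 = 24.06%.
12.69 − 24.06 = -11.37 pp.

-11.37 percentage points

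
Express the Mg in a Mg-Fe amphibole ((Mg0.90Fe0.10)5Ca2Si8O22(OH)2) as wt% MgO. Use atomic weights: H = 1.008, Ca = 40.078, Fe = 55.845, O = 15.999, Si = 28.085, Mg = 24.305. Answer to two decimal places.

21.90 wt%

Molar mass of (Mg0.90Fe0.10)5Ca2Si8O22(OH)2 = 4.50·24.305 + 0.50·55.845 + 2·40.078 + 8·28.085 + 24·15.999 + 2·1.008 = 828.123 g/mol.
Each formula unit contains 4.50 Mg, equivalent to 4.50/1 = 4.5000 mol MgO.
M(MgO) = 1×24.305 + 1×15.999 = 40.304 g/mol.
Mass of MgO per formula unit = 4.5000 × 40.304 = 181.368 g.
MgO wt% = 181.368 / 828.123 × 100 = 21.90%.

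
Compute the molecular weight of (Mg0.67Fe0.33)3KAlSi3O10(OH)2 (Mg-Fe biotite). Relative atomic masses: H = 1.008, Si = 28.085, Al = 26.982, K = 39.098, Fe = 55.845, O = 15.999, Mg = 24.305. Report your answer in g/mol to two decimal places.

The formula mass is the sum 2.01(24.305) + 0.99(55.845) + 1(39.098) + 1(26.982) + 3(28.085) + 12(15.999) + 2(1.008).

448.48 g/mol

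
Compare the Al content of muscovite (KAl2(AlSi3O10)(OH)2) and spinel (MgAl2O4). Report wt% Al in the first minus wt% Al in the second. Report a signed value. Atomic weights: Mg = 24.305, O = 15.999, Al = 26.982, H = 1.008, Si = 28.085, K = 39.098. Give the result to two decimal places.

-17.61 percentage points

Al in KAl2(AlSi3O10)(OH)2: molar mass 398.303 g/mol; 3×26.982 = 80.946 g → 20.32 wt%.
Al in MgAl2O4: molar mass 142.265 g/mol; 2×26.982 = 53.964 g → 37.93 wt%.
Difference = 20.32 − 37.93 = -17.61 percentage points.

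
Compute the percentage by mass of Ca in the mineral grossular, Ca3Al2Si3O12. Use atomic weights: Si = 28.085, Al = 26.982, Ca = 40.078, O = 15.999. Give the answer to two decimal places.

Molar mass of Ca3Al2Si3O12: 3×40.078 + 2×26.982 + 3×28.085 + 12×15.999 = 450.441 g/mol.
Mass of Ca per formula unit: 3 × 40.078 = 120.234 g.
Weight fraction Ca = 120.234 / 450.441 = 0.2669.

26.69 weight percent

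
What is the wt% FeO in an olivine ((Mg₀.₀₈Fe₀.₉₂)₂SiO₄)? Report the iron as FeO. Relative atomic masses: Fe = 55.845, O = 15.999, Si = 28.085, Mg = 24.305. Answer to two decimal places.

66.52 wt%

M((Mg₀.₀₈Fe₀.₉₂)₂SiO₄) = 198.725 g/mol; M(FeO) = 71.844 g/mol.
Moles FeO per formula unit = 1.84 Fe ÷ 1 = 1.8400.
FeO fraction = (1.8400 × 71.844) / 198.725 = 132.193/198.725 = 0.6652.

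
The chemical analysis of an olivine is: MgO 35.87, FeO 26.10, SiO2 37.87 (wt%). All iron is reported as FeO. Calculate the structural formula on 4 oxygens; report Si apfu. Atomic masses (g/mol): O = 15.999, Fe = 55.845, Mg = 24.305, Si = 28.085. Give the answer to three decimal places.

1.003 Si apfu

MgO (M=40.304): mol = 0.88999; Mg = 0.88999, O = 0.88999.
FeO (M=71.844): mol = 0.36329; Fe = 0.36329, O = 0.36329.
SiO2 (M=60.083): mol = 0.63029; Si = 0.63029, O = 1.26058.
ΣO = 2.51386; factor = 4/ΣO = 1.59118.
Si apfu = 0.63029 × 1.59118 = 1.003.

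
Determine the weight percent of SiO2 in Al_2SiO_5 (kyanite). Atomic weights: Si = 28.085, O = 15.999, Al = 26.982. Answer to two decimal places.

37.08 wt%

M(Al_2SiO_5) = 162.044 g/mol; M(SiO2) = 60.083 g/mol.
Moles SiO2 per formula unit = 1 Si ÷ 1 = 1.0000.
SiO2 fraction = (1.0000 × 60.083) / 162.044 = 60.083/162.044 = 0.3708.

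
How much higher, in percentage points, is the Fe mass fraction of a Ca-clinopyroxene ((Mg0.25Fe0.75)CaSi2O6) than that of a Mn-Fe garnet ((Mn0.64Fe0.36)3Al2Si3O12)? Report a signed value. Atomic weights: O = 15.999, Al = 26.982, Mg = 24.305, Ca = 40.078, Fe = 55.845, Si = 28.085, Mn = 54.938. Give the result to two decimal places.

5.28 percentage points

Fe in (Mg0.25Fe0.75)CaSi2O6: molar mass 240.202 g/mol; 0.75×55.845 = 41.884 g → 17.44 wt%.
Fe in (Mn0.64Fe0.36)3Al2Si3O12: molar mass 496.001 g/mol; 1.08×55.845 = 60.313 g → 12.16 wt%.
Difference = 17.44 − 12.16 = 5.28 percentage points.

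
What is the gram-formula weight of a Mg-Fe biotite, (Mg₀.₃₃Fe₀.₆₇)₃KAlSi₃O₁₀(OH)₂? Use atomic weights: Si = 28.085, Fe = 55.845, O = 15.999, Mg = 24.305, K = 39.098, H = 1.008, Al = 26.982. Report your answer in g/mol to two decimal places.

480.65 g/mol

The formula mass is the sum 0.99×24.305 + 2.01×55.845 + 1×39.098 + 1×26.982 + 3×28.085 + 12×15.999 + 2×1.008.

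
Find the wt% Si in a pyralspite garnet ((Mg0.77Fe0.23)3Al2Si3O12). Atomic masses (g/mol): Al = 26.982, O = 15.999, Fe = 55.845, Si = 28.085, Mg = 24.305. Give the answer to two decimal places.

19.83 weight percent

Molar mass of (Mg0.77Fe0.23)3Al2Si3O12: 2.31*24.305 + 0.69*55.845 + 2*26.982 + 3*28.085 + 12*15.999 = 424.885 g/mol.
Mass of Si per formula unit: 3 × 28.085 = 84.255 g.
Weight fraction Si = 84.255 / 424.885 = 0.1983.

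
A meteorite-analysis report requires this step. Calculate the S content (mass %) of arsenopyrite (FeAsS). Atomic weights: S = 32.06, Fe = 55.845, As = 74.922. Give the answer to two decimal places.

19.69 mass %

Formula mass = 1×55.845 + 1×74.922 + 1×32.06 = 162.827 g/mol, of which 32.060 g is S.
So S makes up 32.060/162.827 = 0.1969 of the mass, i.e. 19.69%.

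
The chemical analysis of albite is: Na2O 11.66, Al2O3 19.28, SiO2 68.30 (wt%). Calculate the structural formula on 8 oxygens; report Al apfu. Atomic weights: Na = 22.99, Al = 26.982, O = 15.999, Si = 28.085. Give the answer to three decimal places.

Na2O: 11.66/61.979 = 0.18813 mol → 0.37626 mol Na, 0.18813 mol O.
Al2O3: 19.28/101.961 = 0.18909 mol → 0.37818 mol Al, 0.56727 mol O.
SiO2: 68.30/60.083 = 1.13676 mol → 1.13676 mol Si, 2.27352 mol O.
Total oxygen = 3.02892 mol. Normalization factor = 8/3.02892 = 2.64121.
Al per 8 O = 0.37818 × 2.64121 = 0.999.

0.999 Al apfu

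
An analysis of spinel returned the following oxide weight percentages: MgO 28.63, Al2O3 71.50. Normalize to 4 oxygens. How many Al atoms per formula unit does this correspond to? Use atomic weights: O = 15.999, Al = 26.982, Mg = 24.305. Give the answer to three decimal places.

MgO (M=40.304): mol = 0.71035; Mg = 0.71035, O = 0.71035.
Al2O3 (M=101.961): mol = 0.70125; Al = 1.40250, O = 2.10375.
ΣO = 2.81410; factor = 4/ΣO = 1.42141.
Al apfu = 1.40250 × 1.42141 = 1.994.

1.994 Al apfu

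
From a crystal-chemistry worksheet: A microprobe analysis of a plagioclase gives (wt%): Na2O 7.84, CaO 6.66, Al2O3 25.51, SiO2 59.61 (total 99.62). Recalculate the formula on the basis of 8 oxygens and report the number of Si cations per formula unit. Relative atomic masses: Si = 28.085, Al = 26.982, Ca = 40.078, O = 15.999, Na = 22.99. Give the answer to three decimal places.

2.663 Si apfu

7.84 wt% Na2O ÷ 61.979 g/mol = 0.12649 mol, giving 0.25298 Na and 0.12649 O.
6.66 wt% CaO ÷ 56.077 g/mol = 0.11877 mol, giving 0.11877 Ca and 0.11877 O.
25.51 wt% Al2O3 ÷ 101.961 g/mol = 0.25019 mol, giving 0.50038 Al and 0.75057 O.
59.61 wt% SiO2 ÷ 60.083 g/mol = 0.99213 mol, giving 0.99213 Si and 1.98426 O.
Oxygen sums to 2.98009; scaling by 8/2.98009 = 2.68448 puts the formula on 8 O.
Si: 0.99213 × 2.68448 = 2.663 atoms per formula unit.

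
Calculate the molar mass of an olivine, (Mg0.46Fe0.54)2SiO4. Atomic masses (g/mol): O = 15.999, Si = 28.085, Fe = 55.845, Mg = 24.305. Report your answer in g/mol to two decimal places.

174.75 g/mol

The formula mass is the sum 0.92*24.305 + 1.08*55.845 + 1*28.085 + 4*15.999.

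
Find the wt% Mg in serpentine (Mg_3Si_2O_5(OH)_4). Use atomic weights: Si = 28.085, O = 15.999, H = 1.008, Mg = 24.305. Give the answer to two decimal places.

26.31 mass %

Molar mass of Mg_3Si_2O_5(OH)_4: 3×24.305 + 2×28.085 + 9×15.999 + 4×1.008 = 277.108 g/mol.
Mass of Mg per formula unit: 3 × 24.305 = 72.915 g.
Weight fraction Mg = 72.915 / 277.108 = 0.2631.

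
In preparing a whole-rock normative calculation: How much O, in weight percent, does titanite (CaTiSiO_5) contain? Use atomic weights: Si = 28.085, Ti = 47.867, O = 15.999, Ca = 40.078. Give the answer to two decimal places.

40.81 weight percent

Molar mass of CaTiSiO_5: 1×40.078 + 1×47.867 + 1×28.085 + 5×15.999 = 196.025 g/mol.
Mass of O per formula unit: 5 × 15.999 = 79.995 g.
Weight fraction O = 79.995 / 196.025 = 0.4081.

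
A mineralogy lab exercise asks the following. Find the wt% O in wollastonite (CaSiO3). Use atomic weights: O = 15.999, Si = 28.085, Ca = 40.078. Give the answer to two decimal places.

41.32 wt%

Molar mass of CaSiO3: 1×40.078 + 1×28.085 + 3×15.999 = 116.160 g/mol.
Mass of O per formula unit: 3 × 15.999 = 47.997 g.
Weight fraction O = 47.997 / 116.160 = 0.4132.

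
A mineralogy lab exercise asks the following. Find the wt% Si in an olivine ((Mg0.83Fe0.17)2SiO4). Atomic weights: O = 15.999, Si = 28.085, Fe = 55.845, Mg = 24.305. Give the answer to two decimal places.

18.55 wt%

Formula mass = 1.66*24.305 + 0.34*55.845 + 1*28.085 + 4*15.999 = 151.415 g/mol, of which 28.085 g is Si.
So Si makes up 28.085/151.415 = 0.1855 of the mass, i.e. 18.55%.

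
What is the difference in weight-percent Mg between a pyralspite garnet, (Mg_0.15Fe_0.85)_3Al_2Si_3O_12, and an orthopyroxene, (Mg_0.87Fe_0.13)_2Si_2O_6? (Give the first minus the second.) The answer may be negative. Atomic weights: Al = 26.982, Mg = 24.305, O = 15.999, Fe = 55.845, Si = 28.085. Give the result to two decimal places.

-17.98 percentage points

M((Mg_0.15Fe_0.85)_3Al_2Si_3O_12) = 483.549 g/mol, so wt% Mg = 10.937/483.549 × 100 = 2.26%.
M((Mg_0.87Fe_0.13)_2Si_2O_6) = 208.974 g/mol, so wt% Mg = 42.291/208.974 × 100 = 20.24%.
2.26 − 20.24 = -17.98 pp.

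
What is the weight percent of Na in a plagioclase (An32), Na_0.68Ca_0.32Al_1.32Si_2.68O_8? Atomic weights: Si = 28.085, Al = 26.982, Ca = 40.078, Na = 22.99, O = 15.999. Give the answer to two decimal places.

M(Na_0.68Ca_0.32Al_1.32Si_2.68O_8) = 267.334 g/mol.
Na contributes 0.68 × 22.99 = 15.633 g per mole.
15.633/267.334 = 0.0585 → 5.85%.

5.85 mass %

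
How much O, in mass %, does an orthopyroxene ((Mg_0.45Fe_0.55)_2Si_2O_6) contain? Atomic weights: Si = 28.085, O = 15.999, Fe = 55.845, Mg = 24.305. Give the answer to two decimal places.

M((Mg_0.45Fe_0.55)_2Si_2O_6) = 235.468 g/mol.
O contributes 6 × 15.999 = 95.994 g per mole.
95.994/235.468 = 0.4077 → 40.77%.

40.77 mass %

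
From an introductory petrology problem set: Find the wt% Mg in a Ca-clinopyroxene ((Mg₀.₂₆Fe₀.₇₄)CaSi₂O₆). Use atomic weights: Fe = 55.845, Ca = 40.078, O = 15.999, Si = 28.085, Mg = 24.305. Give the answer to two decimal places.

2.63 wt%

M((Mg₀.₂₆Fe₀.₇₄)CaSi₂O₆) = 239.887 g/mol.
Mg contributes 0.26 × 24.305 = 6.319 g per mole.
6.319/239.887 = 0.0263 → 2.63%.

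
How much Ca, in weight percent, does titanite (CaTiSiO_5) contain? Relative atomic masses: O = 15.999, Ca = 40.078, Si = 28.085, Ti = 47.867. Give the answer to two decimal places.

Formula mass = 1·40.078 + 1·47.867 + 1·28.085 + 5·15.999 = 196.025 g/mol, of which 40.078 g is Ca.
So Ca makes up 40.078/196.025 = 0.2045 of the mass, i.e. 20.45%.

20.45 weight percent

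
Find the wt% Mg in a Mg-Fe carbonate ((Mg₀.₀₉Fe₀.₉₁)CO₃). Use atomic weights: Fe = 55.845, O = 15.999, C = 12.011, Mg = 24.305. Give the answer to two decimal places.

M((Mg₀.₀₉Fe₀.₉₁)CO₃) = 113.014 g/mol.
Mg contributes 0.09 × 24.305 = 2.187 g per mole.
2.187/113.014 = 0.0194 → 1.94%.

1.94 mass %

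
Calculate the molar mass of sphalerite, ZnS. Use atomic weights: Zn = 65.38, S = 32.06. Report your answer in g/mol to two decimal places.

97.44 g/mol

M = 1·65.38 + 1·32.06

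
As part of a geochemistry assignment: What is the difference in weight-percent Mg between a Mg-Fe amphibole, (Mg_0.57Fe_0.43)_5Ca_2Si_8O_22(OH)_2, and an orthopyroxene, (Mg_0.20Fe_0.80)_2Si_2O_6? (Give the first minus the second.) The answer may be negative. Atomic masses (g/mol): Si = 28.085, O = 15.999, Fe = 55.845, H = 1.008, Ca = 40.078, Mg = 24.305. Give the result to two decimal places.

4.00 percentage points

Mg in (Mg_0.57Fe_0.43)_5Ca_2Si_8O_22(OH)_2: molar mass 880.164 g/mol; 2.85×24.305 = 69.269 g → 7.87 wt%.
Mg in (Mg_0.20Fe_0.80)_2Si_2O_6: molar mass 251.238 g/mol; 0.40×24.305 = 9.722 g → 3.87 wt%.
Difference = 7.87 − 3.87 = 4.00 percentage points.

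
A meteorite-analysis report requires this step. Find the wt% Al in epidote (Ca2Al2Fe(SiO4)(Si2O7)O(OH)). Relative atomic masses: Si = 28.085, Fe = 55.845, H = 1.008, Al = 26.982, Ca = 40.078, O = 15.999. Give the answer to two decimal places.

11.17 wt%

M(Ca2Al2Fe(SiO4)(Si2O7)O(OH)) = 483.215 g/mol.
Al contributes 2 × 26.982 = 53.964 g per mole.
53.964/483.215 = 0.1117 → 11.17%.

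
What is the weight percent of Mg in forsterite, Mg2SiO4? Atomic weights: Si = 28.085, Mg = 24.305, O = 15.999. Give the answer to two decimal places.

Molar mass of Mg2SiO4: 2·24.305 + 1·28.085 + 4·15.999 = 140.691 g/mol.
Mass of Mg per formula unit: 2 × 24.305 = 48.610 g.
Weight fraction Mg = 48.610 / 140.691 = 0.3455.

34.55 wt%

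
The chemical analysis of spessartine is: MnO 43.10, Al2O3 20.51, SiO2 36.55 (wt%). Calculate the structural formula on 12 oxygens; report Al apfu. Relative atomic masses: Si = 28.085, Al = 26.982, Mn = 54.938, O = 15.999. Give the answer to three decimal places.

1.989 Al apfu

MnO: 43.10/70.937 = 0.60758 mol → 0.60758 mol Mn, 0.60758 mol O.
Al2O3: 20.51/101.961 = 0.20116 mol → 0.40232 mol Al, 0.60348 mol O.
SiO2: 36.55/60.083 = 0.60833 mol → 0.60833 mol Si, 1.21666 mol O.
Total oxygen = 2.42772 mol. Normalization factor = 12/2.42772 = 4.94291.
Al per 12 O = 0.40232 × 4.94291 = 1.989.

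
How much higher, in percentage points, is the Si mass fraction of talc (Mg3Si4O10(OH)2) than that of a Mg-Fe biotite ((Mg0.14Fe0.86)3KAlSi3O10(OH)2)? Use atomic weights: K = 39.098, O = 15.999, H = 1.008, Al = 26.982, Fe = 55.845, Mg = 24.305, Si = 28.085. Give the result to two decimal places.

M(Mg3Si4O10(OH)2) = 379.259 g/mol, so wt% Si = 112.340/379.259 × 100 = 29.62%.
M((Mg0.14Fe0.86)3KAlSi3O10(OH)2) = 498.627 g/mol, so wt% Si = 84.255/498.627 × 100 = 16.90%.
29.62 − 16.90 = 12.72 pp.

12.72 percentage points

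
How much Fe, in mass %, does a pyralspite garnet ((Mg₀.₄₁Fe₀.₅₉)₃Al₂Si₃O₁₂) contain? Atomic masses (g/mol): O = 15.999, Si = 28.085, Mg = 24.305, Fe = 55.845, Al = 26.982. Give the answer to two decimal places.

21.54 mass %

M((Mg₀.₄₁Fe₀.₅₉)₃Al₂Si₃O₁₂) = 458.948 g/mol.
Fe contributes 1.77 × 55.845 = 98.846 g per mole.
98.846/458.948 = 0.2154 → 21.54%.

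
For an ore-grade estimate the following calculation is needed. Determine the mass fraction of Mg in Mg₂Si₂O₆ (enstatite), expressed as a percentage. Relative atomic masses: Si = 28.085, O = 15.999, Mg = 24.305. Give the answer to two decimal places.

24.21 wt%

Molar mass of Mg₂Si₂O₆: 2·24.305 + 2·28.085 + 6·15.999 = 200.774 g/mol.
Mass of Mg per formula unit: 2 × 24.305 = 48.610 g.
Weight fraction Mg = 48.610 / 200.774 = 0.2421.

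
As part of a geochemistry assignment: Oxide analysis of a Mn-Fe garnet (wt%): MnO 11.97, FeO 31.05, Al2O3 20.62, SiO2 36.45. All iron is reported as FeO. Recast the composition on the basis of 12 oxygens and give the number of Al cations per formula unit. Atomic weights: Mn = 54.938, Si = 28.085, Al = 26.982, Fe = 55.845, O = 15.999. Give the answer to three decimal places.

11.97 wt% MnO ÷ 70.937 g/mol = 0.16874 mol, giving 0.16874 Mn and 0.16874 O.
31.05 wt% FeO ÷ 71.844 g/mol = 0.43219 mol, giving 0.43219 Fe and 0.43219 O.
20.62 wt% Al2O3 ÷ 101.961 g/mol = 0.20223 mol, giving 0.40446 Al and 0.60669 O.
36.45 wt% SiO2 ÷ 60.083 g/mol = 0.60666 mol, giving 0.60666 Si and 1.21332 O.
Oxygen sums to 2.42094; scaling by 12/2.42094 = 4.95675 puts the formula on 12 O.
Al: 0.40446 × 4.95675 = 2.005 atoms per formula unit.

2.005 Al apfu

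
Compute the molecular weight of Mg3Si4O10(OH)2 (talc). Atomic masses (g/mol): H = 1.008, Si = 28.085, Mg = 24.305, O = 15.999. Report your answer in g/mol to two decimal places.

Mg: 3 × 24.305 = 72.9150
Si: 4 × 28.085 = 112.3400
O: 12 × 15.999 = 191.9880
H: 2 × 1.008 = 2.0160
Summing the contributions gives the formula mass.

379.26 g/mol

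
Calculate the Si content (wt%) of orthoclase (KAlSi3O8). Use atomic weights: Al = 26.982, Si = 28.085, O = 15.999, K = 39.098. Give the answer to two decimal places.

30.27 wt%

M(KAlSi3O8) = 278.327 g/mol.
Si contributes 3 × 28.085 = 84.255 g per mole.
84.255/278.327 = 0.3027 → 30.27%.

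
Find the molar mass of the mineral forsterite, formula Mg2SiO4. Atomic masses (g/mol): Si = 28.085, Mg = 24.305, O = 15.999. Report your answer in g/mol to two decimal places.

M = 2(24.305) + 1(28.085) + 4(15.999)

140.69 g/mol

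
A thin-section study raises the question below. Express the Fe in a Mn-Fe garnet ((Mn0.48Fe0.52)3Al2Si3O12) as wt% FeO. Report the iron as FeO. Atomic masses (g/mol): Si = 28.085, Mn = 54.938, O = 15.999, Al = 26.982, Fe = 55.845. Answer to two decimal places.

22.58 wt%

M((Mn0.48Fe0.52)3Al2Si3O12) = 496.436 g/mol; M(FeO) = 71.844 g/mol.
Moles FeO per formula unit = 1.56 Fe ÷ 1 = 1.5600.
FeO fraction = (1.5600 × 71.844) / 496.436 = 112.077/496.436 = 0.2258.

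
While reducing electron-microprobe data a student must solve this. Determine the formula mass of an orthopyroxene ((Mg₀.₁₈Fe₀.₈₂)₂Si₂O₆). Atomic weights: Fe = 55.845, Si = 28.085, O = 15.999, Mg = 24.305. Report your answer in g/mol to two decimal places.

The formula mass is the sum 0.36·24.305 + 1.64·55.845 + 2·28.085 + 6·15.999.

252.50 g/mol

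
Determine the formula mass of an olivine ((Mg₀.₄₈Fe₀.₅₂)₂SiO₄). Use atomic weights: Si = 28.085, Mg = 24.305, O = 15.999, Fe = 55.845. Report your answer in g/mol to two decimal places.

173.49 g/mol

The formula mass is the sum 0.96*24.305 + 1.04*55.845 + 1*28.085 + 4*15.999.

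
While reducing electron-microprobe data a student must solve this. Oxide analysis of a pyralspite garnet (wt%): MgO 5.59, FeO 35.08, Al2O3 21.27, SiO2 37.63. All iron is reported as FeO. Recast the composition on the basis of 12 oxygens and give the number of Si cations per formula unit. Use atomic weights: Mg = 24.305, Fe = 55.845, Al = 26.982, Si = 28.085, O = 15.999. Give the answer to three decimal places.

MgO (M=40.304): mol = 0.13870; Mg = 0.13870, O = 0.13870.
FeO (M=71.844): mol = 0.48828; Fe = 0.48828, O = 0.48828.
Al2O3 (M=101.961): mol = 0.20861; Al = 0.41722, O = 0.62583.
SiO2 (M=60.083): mol = 0.62630; Si = 0.62630, O = 1.25260.
ΣO = 2.50541; factor = 12/ΣO = 4.78964.
Si apfu = 0.62630 × 4.78964 = 3.000.

3.000 Si apfu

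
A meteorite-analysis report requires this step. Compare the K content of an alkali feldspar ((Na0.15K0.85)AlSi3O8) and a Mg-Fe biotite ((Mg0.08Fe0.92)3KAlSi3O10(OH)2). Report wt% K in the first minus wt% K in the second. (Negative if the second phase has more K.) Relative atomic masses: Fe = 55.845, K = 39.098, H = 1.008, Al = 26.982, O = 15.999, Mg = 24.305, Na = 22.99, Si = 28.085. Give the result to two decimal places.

4.29 percentage points

First mineral: 33.233 g K in 275.911 g formula = 12.04 wt% K.
Second mineral: 39.098 g K in 504.304 g formula = 7.75 wt% K.
12.04% − 7.75% gives a difference of 4.29 percentage points.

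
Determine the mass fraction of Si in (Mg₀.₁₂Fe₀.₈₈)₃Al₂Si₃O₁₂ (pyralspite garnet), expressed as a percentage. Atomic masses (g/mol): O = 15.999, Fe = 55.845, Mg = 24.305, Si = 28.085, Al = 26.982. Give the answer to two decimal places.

17.32 mass %

Formula mass = 0.36*24.305 + 2.64*55.845 + 2*26.982 + 3*28.085 + 12*15.999 = 486.388 g/mol, of which 84.255 g is Si.
So Si makes up 84.255/486.388 = 0.1732 of the mass, i.e. 17.32%.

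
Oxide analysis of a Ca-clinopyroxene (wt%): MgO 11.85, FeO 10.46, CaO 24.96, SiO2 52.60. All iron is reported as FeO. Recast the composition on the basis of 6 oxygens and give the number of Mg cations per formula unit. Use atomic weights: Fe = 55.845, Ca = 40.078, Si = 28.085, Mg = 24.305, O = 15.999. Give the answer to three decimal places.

11.85 wt% MgO ÷ 40.304 g/mol = 0.29402 mol, giving 0.29402 Mg and 0.29402 O.
10.46 wt% FeO ÷ 71.844 g/mol = 0.14559 mol, giving 0.14559 Fe and 0.14559 O.
24.96 wt% CaO ÷ 56.077 g/mol = 0.44510 mol, giving 0.44510 Ca and 0.44510 O.
52.60 wt% SiO2 ÷ 60.083 g/mol = 0.87546 mol, giving 0.87546 Si and 1.75092 O.
Oxygen sums to 2.63563; scaling by 6/2.63563 = 2.27650 puts the formula on 6 O.
Mg: 0.29402 × 2.27650 = 0.669 atoms per formula unit.

0.669 Mg apfu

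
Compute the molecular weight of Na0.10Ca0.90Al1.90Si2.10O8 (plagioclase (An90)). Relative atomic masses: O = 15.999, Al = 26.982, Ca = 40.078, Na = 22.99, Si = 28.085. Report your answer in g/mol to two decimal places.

The formula mass is the sum 0.10·22.99 + 0.90·40.078 + 1.90·26.982 + 2.10·28.085 + 8·15.999.

276.61 g/mol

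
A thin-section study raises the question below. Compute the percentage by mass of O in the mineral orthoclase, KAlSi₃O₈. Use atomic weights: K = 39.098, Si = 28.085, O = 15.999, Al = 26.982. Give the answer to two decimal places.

Molar mass of KAlSi₃O₈: 1·39.098 + 1·26.982 + 3·28.085 + 8·15.999 = 278.327 g/mol.
Mass of O per formula unit: 8 × 15.999 = 127.992 g.
Weight fraction O = 127.992 / 278.327 = 0.4599.

45.99 wt%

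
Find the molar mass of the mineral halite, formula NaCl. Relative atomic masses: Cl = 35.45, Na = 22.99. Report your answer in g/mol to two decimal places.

The formula mass is the sum 1*22.99 + 1*35.45.

58.44 g/mol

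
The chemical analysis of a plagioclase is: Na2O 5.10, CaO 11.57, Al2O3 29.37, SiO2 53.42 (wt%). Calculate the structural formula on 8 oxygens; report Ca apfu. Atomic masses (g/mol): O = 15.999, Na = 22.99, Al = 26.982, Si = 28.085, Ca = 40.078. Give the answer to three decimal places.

0.563 Ca apfu

Na2O: 5.10/61.979 = 0.08229 mol → 0.16458 mol Na, 0.08229 mol O.
CaO: 11.57/56.077 = 0.20632 mol → 0.20632 mol Ca, 0.20632 mol O.
Al2O3: 29.37/101.961 = 0.28805 mol → 0.57610 mol Al, 0.86415 mol O.
SiO2: 53.42/60.083 = 0.88910 mol → 0.88910 mol Si, 1.77820 mol O.
Total oxygen = 2.93096 mol. Normalization factor = 8/2.93096 = 2.72948.
Ca per 8 O = 0.20632 × 2.72948 = 0.563.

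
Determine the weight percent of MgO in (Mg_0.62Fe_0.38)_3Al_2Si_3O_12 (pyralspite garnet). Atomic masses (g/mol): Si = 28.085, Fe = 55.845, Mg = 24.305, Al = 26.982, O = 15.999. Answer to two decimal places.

M((Mg_0.62Fe_0.38)_3Al_2Si_3O_12) = 439.078 g/mol; M(MgO) = 40.304 g/mol.
Moles MgO per formula unit = 1.86 Mg ÷ 1 = 1.8600.
MgO fraction = (1.8600 × 40.304) / 439.078 = 74.965/439.078 = 0.1707.

17.07 wt%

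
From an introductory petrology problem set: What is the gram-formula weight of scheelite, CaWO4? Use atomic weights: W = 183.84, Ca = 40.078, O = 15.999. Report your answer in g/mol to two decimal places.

287.91 g/mol

M = 1*40.078 + 1*183.84 + 4*15.999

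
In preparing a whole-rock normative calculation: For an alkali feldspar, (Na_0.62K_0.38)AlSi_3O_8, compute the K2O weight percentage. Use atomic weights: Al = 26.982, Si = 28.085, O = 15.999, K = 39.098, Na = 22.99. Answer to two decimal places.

M((Na_0.62K_0.38)AlSi_3O_8) = 268.340 g/mol; M(K2O) = 94.195 g/mol.
Moles K2O per formula unit = 0.38 K ÷ 2 = 0.1900.
K2O fraction = (0.1900 × 94.195) / 268.340 = 17.897/268.340 = 0.0667.

6.67 wt%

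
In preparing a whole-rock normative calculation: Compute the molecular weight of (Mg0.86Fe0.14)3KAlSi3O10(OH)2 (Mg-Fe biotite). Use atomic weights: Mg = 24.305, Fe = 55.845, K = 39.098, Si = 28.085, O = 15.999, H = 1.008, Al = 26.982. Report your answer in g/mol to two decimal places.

Mg: 2.58 × 24.305 = 62.7069
Fe: 0.42 × 55.845 = 23.4549
K: 1 × 39.098 = 39.0980
Al: 1 × 26.982 = 26.9820
Si: 3 × 28.085 = 84.2550
O: 12 × 15.999 = 191.9880
H: 2 × 1.008 = 2.0160
Summing the contributions gives the formula mass.

430.50 g/mol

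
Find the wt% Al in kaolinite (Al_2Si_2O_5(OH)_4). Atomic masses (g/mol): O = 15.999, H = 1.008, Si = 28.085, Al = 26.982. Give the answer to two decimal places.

Formula mass = 2·26.982 + 2·28.085 + 9·15.999 + 4·1.008 = 258.157 g/mol, of which 53.964 g is Al.
So Al makes up 53.964/258.157 = 0.2090 of the mass, i.e. 20.90%.

20.90 mass %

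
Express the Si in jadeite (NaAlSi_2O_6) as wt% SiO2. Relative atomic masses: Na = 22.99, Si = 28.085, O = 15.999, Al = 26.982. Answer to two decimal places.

59.45 wt%

Molar mass of NaAlSi_2O_6 = 1*22.99 + 1*26.982 + 2*28.085 + 6*15.999 = 202.136 g/mol.
Each formula unit contains 2 Si, equivalent to 2/1 = 2.0000 mol SiO2.
M(SiO2) = 1×28.085 + 2×15.999 = 60.083 g/mol.
Mass of SiO2 per formula unit = 2.0000 × 60.083 = 120.166 g.
SiO2 wt% = 120.166 / 202.136 × 100 = 59.45%.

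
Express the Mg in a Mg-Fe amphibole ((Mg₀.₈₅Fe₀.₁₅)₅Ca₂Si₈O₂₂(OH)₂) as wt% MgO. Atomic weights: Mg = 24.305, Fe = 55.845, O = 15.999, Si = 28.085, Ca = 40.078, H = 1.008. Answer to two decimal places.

20.49 wt%

M((Mg₀.₈₅Fe₀.₁₅)₅Ca₂Si₈O₂₂(OH)₂) = 836.008 g/mol; M(MgO) = 40.304 g/mol.
Moles MgO per formula unit = 4.25 Mg ÷ 1 = 4.2500.
MgO fraction = (4.2500 × 40.304) / 836.008 = 171.292/836.008 = 0.2049.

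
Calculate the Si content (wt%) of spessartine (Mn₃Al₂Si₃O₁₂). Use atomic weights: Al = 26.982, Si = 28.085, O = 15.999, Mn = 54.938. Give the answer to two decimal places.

M(Mn₃Al₂Si₃O₁₂) = 495.021 g/mol.
Si contributes 3 × 28.085 = 84.255 g per mole.
84.255/495.021 = 0.1702 → 17.02%.

17.02 wt%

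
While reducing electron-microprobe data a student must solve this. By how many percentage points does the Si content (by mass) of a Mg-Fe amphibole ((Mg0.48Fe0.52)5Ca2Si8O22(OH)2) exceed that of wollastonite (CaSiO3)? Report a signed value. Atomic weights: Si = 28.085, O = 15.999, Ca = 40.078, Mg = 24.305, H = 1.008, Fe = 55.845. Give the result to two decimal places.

0.94 percentage points

M((Mg0.48Fe0.52)5Ca2Si8O22(OH)2) = 894.357 g/mol, so wt% Si = 224.680/894.357 × 100 = 25.12%.
M(CaSiO3) = 116.160 g/mol, so wt% Si = 28.085/116.160 × 100 = 24.18%.
25.12 − 24.18 = 0.94 pp.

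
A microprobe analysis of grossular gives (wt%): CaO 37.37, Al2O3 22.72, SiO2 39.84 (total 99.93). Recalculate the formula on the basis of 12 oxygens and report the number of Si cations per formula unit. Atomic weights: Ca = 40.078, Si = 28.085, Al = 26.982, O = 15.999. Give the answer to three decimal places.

2.990 Si apfu

37.37 wt% CaO ÷ 56.077 g/mol = 0.66641 mol, giving 0.66641 Ca and 0.66641 O.
22.72 wt% Al2O3 ÷ 101.961 g/mol = 0.22283 mol, giving 0.44566 Al and 0.66849 O.
39.84 wt% SiO2 ÷ 60.083 g/mol = 0.66308 mol, giving 0.66308 Si and 1.32616 O.
Oxygen sums to 2.66106; scaling by 12/2.66106 = 4.50948 puts the formula on 12 O.
Si: 0.66308 × 4.50948 = 2.990 atoms per formula unit.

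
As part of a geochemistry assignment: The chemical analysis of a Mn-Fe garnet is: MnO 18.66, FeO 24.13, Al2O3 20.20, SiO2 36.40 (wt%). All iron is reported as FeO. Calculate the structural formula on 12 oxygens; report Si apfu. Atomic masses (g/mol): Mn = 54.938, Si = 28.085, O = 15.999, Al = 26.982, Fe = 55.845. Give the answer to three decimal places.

MnO (M=70.937): mol = 0.26305; Mn = 0.26305, O = 0.26305.
FeO (M=71.844): mol = 0.33587; Fe = 0.33587, O = 0.33587.
Al2O3 (M=101.961): mol = 0.19811; Al = 0.39622, O = 0.59433.
SiO2 (M=60.083): mol = 0.60583; Si = 0.60583, O = 1.21166.
ΣO = 2.40491; factor = 12/ΣO = 4.98979.
Si apfu = 0.60583 × 4.98979 = 3.023.

3.023 Si apfu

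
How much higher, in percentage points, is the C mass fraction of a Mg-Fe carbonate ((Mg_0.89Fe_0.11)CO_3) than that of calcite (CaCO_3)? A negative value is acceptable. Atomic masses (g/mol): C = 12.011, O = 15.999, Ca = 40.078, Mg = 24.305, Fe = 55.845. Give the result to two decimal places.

1.68 percentage points

M((Mg_0.89Fe_0.11)CO_3) = 87.782 g/mol, so wt% C = 12.011/87.782 × 100 = 13.68%.
M(CaCO_3) = 100.086 g/mol, so wt% C = 12.011/100.086 × 100 = 12.00%.
13.68 − 12.00 = 1.68 pp.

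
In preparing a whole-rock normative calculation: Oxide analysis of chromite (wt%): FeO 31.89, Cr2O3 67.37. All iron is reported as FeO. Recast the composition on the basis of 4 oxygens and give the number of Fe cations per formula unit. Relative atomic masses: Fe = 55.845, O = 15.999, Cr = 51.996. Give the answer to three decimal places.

1.001 Fe apfu

FeO: 31.89/71.844 = 0.44388 mol → 0.44388 mol Fe, 0.44388 mol O.
Cr2O3: 67.37/151.989 = 0.44326 mol → 0.88652 mol Cr, 1.32978 mol O.
Total oxygen = 1.77366 mol. Normalization factor = 4/1.77366 = 2.25522.
Fe per 4 O = 0.44388 × 2.25522 = 1.001.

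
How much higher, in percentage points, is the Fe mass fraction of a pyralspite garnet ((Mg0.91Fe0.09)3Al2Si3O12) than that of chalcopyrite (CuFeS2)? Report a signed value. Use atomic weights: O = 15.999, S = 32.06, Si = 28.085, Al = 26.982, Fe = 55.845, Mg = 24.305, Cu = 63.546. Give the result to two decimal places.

-26.77 percentage points

Fe in (Mg0.91Fe0.09)3Al2Si3O12: molar mass 411.638 g/mol; 0.27×55.845 = 15.078 g → 3.66 wt%.
Fe in CuFeS2: molar mass 183.511 g/mol; 1×55.845 = 55.845 g → 30.43 wt%.
Difference = 3.66 − 30.43 = -26.77 percentage points.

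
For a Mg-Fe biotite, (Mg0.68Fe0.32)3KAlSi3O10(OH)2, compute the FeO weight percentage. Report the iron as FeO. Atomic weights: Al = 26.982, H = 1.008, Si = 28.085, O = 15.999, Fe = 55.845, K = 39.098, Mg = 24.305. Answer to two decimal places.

15.41 wt%

Formula mass = 447.532 g/mol.
0.96 Fe → 0.9600 mol FeO per formula unit; M(FeO) = 71.844, so FeO mass = 68.970 g.
68.970/447.532 × 100 = 15.41 wt%.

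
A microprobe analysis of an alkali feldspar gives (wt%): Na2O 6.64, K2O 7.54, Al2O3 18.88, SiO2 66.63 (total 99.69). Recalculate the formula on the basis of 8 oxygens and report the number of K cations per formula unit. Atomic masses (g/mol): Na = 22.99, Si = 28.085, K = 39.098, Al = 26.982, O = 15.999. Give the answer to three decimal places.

Na2O (M=61.979): mol = 0.10713; Na = 0.21426, O = 0.10713.
K2O (M=94.195): mol = 0.08005; K = 0.16010, O = 0.08005.
Al2O3 (M=101.961): mol = 0.18517; Al = 0.37034, O = 0.55551.
SiO2 (M=60.083): mol = 1.10897; Si = 1.10897, O = 2.21794.
ΣO = 2.96063; factor = 8/ΣO = 2.70213.
K apfu = 0.16010 × 2.70213 = 0.433.

0.433 K apfu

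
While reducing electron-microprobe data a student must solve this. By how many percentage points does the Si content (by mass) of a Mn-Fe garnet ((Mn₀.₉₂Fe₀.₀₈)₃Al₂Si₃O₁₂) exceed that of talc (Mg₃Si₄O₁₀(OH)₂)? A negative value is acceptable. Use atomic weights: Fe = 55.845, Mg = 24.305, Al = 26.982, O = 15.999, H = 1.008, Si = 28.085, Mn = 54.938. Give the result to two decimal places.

Si in (Mn₀.₉₂Fe₀.₀₈)₃Al₂Si₃O₁₂: molar mass 495.239 g/mol; 3×28.085 = 84.255 g → 17.01 wt%.
Si in Mg₃Si₄O₁₀(OH)₂: molar mass 379.259 g/mol; 4×28.085 = 112.340 g → 29.62 wt%.
Difference = 17.01 − 29.62 = -12.61 percentage points.

-12.61 percentage points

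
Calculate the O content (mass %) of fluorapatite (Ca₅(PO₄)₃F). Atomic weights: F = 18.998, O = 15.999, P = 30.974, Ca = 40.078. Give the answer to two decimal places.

38.07 mass %

Molar mass of Ca₅(PO₄)₃F: 5×40.078 + 3×30.974 + 12×15.999 + 1×18.998 = 504.298 g/mol.
Mass of O per formula unit: 12 × 15.999 = 191.988 g.
Weight fraction O = 191.988 / 504.298 = 0.3807.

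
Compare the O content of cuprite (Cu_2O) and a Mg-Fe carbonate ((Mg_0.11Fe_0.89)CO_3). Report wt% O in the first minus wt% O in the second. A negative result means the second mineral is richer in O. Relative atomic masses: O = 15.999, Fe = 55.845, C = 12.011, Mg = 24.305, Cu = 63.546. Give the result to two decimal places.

-31.53 percentage points

First mineral: 15.999 g O in 143.091 g formula = 11.18 wt% O.
Second mineral: 47.997 g O in 112.384 g formula = 42.71 wt% O.
11.18% − 42.71% gives a difference of -31.53 percentage points.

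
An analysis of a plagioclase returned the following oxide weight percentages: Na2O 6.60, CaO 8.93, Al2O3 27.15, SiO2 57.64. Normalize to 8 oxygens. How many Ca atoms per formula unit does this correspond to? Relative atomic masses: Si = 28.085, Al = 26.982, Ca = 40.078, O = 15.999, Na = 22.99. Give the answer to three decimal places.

Na2O: 6.60/61.979 = 0.10649 mol → 0.21298 mol Na, 0.10649 mol O.
CaO: 8.93/56.077 = 0.15925 mol → 0.15925 mol Ca, 0.15925 mol O.
Al2O3: 27.15/101.961 = 0.26628 mol → 0.53256 mol Al, 0.79884 mol O.
SiO2: 57.64/60.083 = 0.95934 mol → 0.95934 mol Si, 1.91868 mol O.
Total oxygen = 2.98326 mol. Normalization factor = 8/2.98326 = 2.68163.
Ca per 8 O = 0.15925 × 2.68163 = 0.427.

0.427 Ca apfu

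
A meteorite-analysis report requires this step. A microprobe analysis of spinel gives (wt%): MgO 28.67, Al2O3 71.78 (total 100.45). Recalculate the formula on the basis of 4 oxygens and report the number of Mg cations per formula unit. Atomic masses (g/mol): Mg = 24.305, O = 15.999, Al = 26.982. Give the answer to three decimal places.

28.67 wt% MgO ÷ 40.304 g/mol = 0.71134 mol, giving 0.71134 Mg and 0.71134 O.
71.78 wt% Al2O3 ÷ 101.961 g/mol = 0.70399 mol, giving 1.40798 Al and 2.11197 O.
Oxygen sums to 2.82331; scaling by 4/2.82331 = 1.41678 puts the formula on 4 O.
Mg: 0.71134 × 1.41678 = 1.008 atoms per formula unit.

1.008 Mg apfu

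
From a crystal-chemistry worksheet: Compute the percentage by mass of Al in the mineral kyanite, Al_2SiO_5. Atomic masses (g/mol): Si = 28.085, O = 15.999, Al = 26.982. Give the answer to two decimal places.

Formula mass = 2*26.982 + 1*28.085 + 5*15.999 = 162.044 g/mol, of which 53.964 g is Al.
So Al makes up 53.964/162.044 = 0.3330 of the mass, i.e. 33.30%.

33.30 weight percent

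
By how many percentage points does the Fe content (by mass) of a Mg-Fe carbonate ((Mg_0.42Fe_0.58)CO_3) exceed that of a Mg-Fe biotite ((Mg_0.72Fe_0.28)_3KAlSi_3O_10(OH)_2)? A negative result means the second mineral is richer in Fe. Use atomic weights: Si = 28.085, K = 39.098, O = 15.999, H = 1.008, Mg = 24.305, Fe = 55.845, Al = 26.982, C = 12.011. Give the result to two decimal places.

21.00 percentage points

First mineral: 32.390 g Fe in 102.606 g formula = 31.57 wt% Fe.
Second mineral: 46.910 g Fe in 443.748 g formula = 10.57 wt% Fe.
31.57% − 10.57% gives a difference of 21.00 percentage points.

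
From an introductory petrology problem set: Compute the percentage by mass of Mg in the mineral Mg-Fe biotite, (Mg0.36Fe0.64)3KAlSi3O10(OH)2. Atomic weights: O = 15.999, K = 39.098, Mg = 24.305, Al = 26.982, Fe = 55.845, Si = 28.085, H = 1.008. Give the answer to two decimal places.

5.49 weight percent

Molar mass of (Mg0.36Fe0.64)3KAlSi3O10(OH)2: 1.08×24.305 + 1.92×55.845 + 1×39.098 + 1×26.982 + 3×28.085 + 12×15.999 + 2×1.008 = 477.811 g/mol.
Mass of Mg per formula unit: 1.08 × 24.305 = 26.249 g.
Weight fraction Mg = 26.249 / 477.811 = 0.0549.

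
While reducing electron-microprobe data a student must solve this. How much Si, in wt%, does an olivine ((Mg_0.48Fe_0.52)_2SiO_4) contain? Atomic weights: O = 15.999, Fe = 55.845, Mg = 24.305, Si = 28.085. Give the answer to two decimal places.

Molar mass of (Mg_0.48Fe_0.52)_2SiO_4: 0.96*24.305 + 1.04*55.845 + 1*28.085 + 4*15.999 = 173.493 g/mol.
Mass of Si per formula unit: 1 × 28.085 = 28.085 g.
Weight fraction Si = 28.085 / 173.493 = 0.1619.

16.19 wt%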